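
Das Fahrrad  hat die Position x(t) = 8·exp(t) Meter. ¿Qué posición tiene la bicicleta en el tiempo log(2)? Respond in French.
Nous avons la position x(t) = 8·exp(t). En substituant t = log(2): x(log(2)) = 16.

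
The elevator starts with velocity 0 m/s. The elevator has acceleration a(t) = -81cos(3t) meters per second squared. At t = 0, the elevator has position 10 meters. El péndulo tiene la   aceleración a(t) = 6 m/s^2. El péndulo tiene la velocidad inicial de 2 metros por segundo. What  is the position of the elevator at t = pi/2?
We must find the antiderivative of our acceleration equation a(t) = -81·cos(3·t) 2 times. The antiderivative of acceleration is velocity. Using v(0) = 0, we get v(t) = -27·sin(3·t). Taking ∫v(t)dt and applying x(0) = 10, we find x(t) = 9·cos(3·t) + 1. From the given position equation x(t) = 9·cos(3·t) + 1, we substitute t = pi/2 to get x = 1.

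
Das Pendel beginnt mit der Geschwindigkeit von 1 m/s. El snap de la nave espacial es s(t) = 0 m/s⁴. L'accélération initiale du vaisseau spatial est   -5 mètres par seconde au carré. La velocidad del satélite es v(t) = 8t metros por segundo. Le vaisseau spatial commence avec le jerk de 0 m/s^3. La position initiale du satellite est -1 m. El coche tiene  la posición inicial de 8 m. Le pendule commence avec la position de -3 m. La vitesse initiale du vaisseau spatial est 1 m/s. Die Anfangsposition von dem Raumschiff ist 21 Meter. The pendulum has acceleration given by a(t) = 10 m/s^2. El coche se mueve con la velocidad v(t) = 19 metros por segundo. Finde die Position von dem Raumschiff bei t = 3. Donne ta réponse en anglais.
To find the answer, we compute 4 integrals of s(t) = 0. Integrating snap and using the initial condition j(0) = 0, we get j(t) = 0. The antiderivative of jerk is acceleration. Using a(0) = -5, we get a(t) = -5. Integrating acceleration and using the initial condition v(0) = 1, we get v(t) = 1 - 5·t. The antiderivative of velocity is position. Using x(0) = 21, we get x(t) = -5·t^2/2 + t + 21. We have position x(t) = -5·t^2/2 + t + 21. Substituting t = 3: x(3) = 3/2.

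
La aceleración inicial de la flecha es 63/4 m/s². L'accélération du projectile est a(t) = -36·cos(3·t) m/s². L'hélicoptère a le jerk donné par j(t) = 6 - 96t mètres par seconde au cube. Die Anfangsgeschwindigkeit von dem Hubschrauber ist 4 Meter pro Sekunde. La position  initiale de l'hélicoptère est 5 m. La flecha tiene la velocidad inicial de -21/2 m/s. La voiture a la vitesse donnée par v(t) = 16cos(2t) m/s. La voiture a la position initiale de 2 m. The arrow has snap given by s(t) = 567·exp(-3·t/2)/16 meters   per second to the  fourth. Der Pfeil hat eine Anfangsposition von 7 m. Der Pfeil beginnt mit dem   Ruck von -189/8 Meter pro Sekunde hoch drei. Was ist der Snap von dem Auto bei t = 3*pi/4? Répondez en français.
Pour résoudre ceci, nous devons prendre 3 dérivées de notre équation de la vitesse v(t) = 16·cos(2·t). En dérivant la vitesse, nous obtenons l'accélération: a(t) = -32·sin(2·t). En prenant d/dt de a(t), nous trouvons j(t) = -64·cos(2·t). En dérivant le jerk, nous obtenons le snap: s(t) = 128·sin(2·t). En utilisant s(t) = 128·sin(2·t) et en substituant t = 3*pi/4, nous trouvons s = -128.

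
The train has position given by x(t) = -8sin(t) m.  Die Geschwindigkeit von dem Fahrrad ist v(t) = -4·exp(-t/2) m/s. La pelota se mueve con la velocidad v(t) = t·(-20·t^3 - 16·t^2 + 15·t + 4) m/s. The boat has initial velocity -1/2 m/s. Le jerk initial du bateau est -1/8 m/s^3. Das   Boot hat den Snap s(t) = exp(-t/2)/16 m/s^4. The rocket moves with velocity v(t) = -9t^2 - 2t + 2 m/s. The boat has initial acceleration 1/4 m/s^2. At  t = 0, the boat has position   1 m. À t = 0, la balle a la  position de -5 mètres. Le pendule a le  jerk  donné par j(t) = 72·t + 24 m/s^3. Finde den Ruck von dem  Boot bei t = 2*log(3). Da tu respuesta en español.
Partiendo del snap s(t) = exp(-t/2)/16, tomamos 1 integral. La integral del snap es la sacudida. Usando j(0) = -1/8, obtenemos j(t) = -exp(-t/2)/8. Usando j(t) = -exp(-t/2)/8 y sustituyendo t = 2*log(3), encontramos j = -1/24.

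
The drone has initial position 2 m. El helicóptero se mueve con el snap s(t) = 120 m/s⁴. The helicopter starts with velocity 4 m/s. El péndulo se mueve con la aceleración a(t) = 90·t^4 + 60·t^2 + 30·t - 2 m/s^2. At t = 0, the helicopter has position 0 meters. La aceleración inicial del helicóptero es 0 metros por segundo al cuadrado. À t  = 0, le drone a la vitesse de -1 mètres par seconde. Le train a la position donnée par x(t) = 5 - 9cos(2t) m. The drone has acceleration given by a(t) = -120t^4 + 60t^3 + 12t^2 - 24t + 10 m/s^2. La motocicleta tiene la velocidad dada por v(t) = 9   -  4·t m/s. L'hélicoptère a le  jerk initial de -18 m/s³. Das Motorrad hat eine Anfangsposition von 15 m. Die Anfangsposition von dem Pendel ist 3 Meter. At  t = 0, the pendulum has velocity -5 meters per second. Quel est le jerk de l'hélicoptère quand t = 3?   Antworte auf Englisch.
We need to integrate our snap equation s(t) = 120 1 time. Integrating snap and using the initial condition j(0) = -18, we get j(t) = 120·t - 18. We have jerk j(t) = 120·t - 18. Substituting t = 3: j(3) = 342.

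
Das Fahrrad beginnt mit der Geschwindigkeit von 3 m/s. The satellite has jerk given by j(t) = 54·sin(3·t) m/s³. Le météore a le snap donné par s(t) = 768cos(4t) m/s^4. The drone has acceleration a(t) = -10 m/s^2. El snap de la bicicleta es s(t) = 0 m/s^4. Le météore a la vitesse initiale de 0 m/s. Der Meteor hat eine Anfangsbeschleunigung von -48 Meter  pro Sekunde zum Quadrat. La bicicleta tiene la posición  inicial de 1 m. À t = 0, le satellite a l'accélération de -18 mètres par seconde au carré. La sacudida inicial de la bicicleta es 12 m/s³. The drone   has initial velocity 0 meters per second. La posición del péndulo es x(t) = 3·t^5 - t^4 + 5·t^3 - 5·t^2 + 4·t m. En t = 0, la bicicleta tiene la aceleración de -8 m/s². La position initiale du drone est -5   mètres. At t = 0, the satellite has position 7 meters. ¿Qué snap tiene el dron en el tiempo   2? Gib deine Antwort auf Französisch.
En partant de l'accélération a(t) = -10, nous prenons 2 dérivées. En prenant d/dt de a(t), nous trouvons j(t) = 0. En prenant d/dt de j(t), nous trouvons s(t) = 0. En utilisant s(t) = 0 et en substituant t = 2, nous trouvons s = 0.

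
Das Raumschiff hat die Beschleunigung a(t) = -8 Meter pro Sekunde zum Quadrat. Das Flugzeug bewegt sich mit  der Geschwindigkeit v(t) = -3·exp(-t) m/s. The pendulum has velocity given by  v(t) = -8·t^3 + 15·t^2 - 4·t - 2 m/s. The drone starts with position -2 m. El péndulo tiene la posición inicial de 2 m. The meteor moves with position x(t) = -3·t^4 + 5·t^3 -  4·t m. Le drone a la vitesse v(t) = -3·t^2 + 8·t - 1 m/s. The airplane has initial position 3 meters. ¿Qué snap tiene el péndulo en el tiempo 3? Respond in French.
En partant de la vitesse v(t) = -8·t^3 + 15·t^2 - 4·t - 2, nous prenons 3 dérivées. En prenant d/dt de v(t), nous trouvons a(t) = -24·t^2 + 30·t - 4. En prenant d/dt de a(t), nous trouvons j(t) = 30 - 48·t. En dérivant le jerk, nous obtenons le snap: s(t) = -48. De l'équation du snap s(t) = -48, nous substituons t = 3 pour obtenir s = -48.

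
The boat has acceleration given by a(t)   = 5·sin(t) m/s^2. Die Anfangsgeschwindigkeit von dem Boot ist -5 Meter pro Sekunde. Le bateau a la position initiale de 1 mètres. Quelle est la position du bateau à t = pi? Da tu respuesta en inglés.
To solve this, we need to take 2 antiderivatives of our acceleration equation a(t) = 5·sin(t). The antiderivative of acceleration, with v(0) = -5, gives velocity: v(t) = -5·cos(t). Integrating velocity and using the initial condition x(0) = 1, we get x(t) = 1 - 5·sin(t). From the given position equation x(t) = 1 - 5·sin(t), we substitute t = pi to get x = 1.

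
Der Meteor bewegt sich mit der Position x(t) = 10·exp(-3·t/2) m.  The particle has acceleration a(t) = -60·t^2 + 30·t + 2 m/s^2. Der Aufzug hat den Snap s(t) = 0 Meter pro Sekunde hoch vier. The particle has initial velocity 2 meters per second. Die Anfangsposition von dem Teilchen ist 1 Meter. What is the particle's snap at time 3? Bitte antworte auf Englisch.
To solve this, we need to take 2 derivatives of our acceleration equation a(t) = -60·t^2 + 30·t + 2. The derivative of acceleration gives jerk: j(t) = 30 - 120·t. Taking d/dt of j(t), we find s(t) = -120. From the given snap equation s(t) = -120, we substitute t = 3 to get s = -120.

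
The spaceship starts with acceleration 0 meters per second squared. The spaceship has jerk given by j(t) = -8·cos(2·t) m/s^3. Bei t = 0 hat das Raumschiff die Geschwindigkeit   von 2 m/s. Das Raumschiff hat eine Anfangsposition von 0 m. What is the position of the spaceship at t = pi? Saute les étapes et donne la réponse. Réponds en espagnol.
x(pi) = 0.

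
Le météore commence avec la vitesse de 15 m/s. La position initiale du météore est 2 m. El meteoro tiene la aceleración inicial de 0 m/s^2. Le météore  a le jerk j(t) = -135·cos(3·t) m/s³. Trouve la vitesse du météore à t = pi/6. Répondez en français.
Nous devons intégrer notre équation du jerk j(t) = -135·cos(3·t) 2 fois. En intégrant le jerk et en utilisant la condition initiale a(0) = 0, nous obtenons a(t) = -45·sin(3·t). L'intégrale de l'accélération, avec v(0) = 15, donne la vitesse: v(t) = 15·cos(3·t). Nous avons la vitesse v(t) = 15·cos(3·t). En substituant t = pi/6: v(pi/6) = 0.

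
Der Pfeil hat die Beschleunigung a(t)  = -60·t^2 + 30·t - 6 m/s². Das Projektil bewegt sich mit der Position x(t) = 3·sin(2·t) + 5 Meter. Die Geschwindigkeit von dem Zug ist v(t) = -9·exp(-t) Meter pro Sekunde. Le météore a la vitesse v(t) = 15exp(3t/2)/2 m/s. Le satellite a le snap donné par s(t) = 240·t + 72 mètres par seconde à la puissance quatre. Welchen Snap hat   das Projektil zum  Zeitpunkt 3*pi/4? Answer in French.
Nous devons dériver notre équation de la position x(t) = 3·sin(2·t) + 5 4 fois. La dérivée de la position donne la vitesse: v(t) = 6·cos(2·t). La dérivée de la vitesse donne l'accélération: a(t) = -12·sin(2·t). En prenant d/dt de a(t), nous trouvons j(t) = -24·cos(2·t). En dérivant le jerk, nous obtenons le snap: s(t) = 48·sin(2·t). En utilisant s(t) = 48·sin(2·t) et en substituant t = 3*pi/4, nous trouvons s = -48.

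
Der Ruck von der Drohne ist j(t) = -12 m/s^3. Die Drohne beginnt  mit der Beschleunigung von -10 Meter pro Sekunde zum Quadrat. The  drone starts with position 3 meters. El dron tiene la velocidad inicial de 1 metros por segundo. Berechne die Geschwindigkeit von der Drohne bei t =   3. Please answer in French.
En partant du jerk j(t) = -12, nous prenons 2 primitives. L'intégrale du jerk, avec a(0) = -10, donne l'accélération: a(t) = -12·t - 10. En prenant ∫a(t)dt et en appliquant v(0) = 1, nous trouvons v(t) = -6·t^2 - 10·t + 1. En utilisant v(t) = -6·t^2 - 10·t + 1 et en substituant t = 3, nous trouvons v = -83.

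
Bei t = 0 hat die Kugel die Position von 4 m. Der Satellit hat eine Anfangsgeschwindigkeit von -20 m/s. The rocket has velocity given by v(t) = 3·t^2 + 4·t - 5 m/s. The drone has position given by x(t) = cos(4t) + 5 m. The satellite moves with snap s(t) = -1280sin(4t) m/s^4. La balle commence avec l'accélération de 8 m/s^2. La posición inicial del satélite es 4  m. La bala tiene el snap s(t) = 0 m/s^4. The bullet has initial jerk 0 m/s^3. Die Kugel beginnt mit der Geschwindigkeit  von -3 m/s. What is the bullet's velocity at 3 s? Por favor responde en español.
Debemos encontrar la integral de nuestra ecuación del snap s(t) = 0 3 veces. La antiderivada del snap es la sacudida. Usando j(0) = 0, obtenemos j(t) = 0. La integral de la sacudida, con a(0) = 8, da la aceleración: a(t) = 8. Tomando ∫a(t)dt y aplicando v(0) = -3, encontramos v(t) = 8·t - 3. Tenemos la velocidad v(t) = 8·t - 3. Sustituyendo t = 3: v(3) = 21.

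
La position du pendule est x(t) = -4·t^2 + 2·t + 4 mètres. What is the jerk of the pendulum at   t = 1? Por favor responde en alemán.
Um dies zu lösen, müssen wir 3 Ableitungen unserer Gleichung für die Position x(t) = -4·t^2 + 2·t + 4 nehmen. Durch Ableiten von der Position erhalten wir die Geschwindigkeit: v(t) = 2 - 8·t. Die Ableitung von der Geschwindigkeit ergibt die Beschleunigung: a(t) = -8. Durch Ableiten von der Beschleunigung erhalten wir den Ruck: j(t) = 0. Wir haben den Ruck j(t) = 0. Durch Einsetzen von t = 1: j(1) = 0.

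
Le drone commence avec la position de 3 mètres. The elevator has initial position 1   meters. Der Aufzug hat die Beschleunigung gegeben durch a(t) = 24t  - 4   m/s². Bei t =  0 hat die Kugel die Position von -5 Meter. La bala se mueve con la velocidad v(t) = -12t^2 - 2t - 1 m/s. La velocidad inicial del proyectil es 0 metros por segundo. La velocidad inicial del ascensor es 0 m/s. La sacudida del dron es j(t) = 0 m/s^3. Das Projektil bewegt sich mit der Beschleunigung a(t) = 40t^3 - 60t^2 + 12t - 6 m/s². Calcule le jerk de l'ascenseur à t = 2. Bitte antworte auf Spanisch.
Para resolver esto, necesitamos tomar 1 derivada de nuestra ecuación de la aceleración a(t) = 24·t - 4. La derivada de la aceleración da la sacudida: j(t) = 24. Usando j(t) = 24 y sustituyendo t = 2, encontramos j = 24.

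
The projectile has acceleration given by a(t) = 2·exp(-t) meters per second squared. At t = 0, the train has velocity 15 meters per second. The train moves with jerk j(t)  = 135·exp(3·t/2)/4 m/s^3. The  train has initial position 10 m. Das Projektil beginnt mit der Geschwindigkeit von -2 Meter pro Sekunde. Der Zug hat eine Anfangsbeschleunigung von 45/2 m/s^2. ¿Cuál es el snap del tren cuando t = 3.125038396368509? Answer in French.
Nous devons dériver notre équation du jerk j(t) = 135·exp(3·t/2)/4 1 fois. En dérivant le jerk, nous obtenons le snap: s(t) = 405·exp(3·t/2)/8. En utilisant s(t) = 405·exp(3·t/2)/8 et en substituant t = 3.125038396368509, nous trouvons s = 5497.24930625032.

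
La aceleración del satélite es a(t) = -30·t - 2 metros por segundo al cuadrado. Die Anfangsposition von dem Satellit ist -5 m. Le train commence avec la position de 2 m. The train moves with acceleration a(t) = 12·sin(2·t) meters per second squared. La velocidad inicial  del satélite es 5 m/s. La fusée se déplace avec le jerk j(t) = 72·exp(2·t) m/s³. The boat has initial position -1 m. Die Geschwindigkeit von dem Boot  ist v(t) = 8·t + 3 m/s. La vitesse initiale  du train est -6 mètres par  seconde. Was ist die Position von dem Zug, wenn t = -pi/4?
Um dies zu lösen, müssen wir 2 Stammfunktionen unserer Gleichung für die Beschleunigung a(t) = 12·sin(2·t) finden. Durch Integration von der Beschleunigung und Verwendung der Anfangsbedingung v(0) = -6, erhalten wir v(t) = -6·cos(2·t). Die Stammfunktion von der Geschwindigkeit, mit x(0) = 2, ergibt die Position: x(t) = 2 - 3·sin(2·t). Mit x(t) = 2 - 3·sin(2·t) und Einsetzen von t = -pi/4, finden wir x = 5.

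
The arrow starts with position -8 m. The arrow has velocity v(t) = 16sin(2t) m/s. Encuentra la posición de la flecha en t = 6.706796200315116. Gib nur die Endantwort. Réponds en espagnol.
La posición en t = 6.706796200315116 es x = -5.29654250965509.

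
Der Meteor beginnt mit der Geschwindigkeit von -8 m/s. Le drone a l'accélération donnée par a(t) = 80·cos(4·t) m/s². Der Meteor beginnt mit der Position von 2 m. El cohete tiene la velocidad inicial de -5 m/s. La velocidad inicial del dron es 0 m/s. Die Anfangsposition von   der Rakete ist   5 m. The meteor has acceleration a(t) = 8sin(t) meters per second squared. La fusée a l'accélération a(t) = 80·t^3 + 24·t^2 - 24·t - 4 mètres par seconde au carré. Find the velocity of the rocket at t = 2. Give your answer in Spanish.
Necesitamos integrar nuestra ecuación de la aceleración a(t) = 80·t^3 + 24·t^2 - 24·t - 4 1 vez. Tomando ∫a(t)dt y aplicando v(0) = -5, encontramos v(t) = 20·t^4 + 8·t^3 - 12·t^2 - 4·t - 5. De la ecuación de la velocidad v(t) = 20·t^4 + 8·t^3 - 12·t^2 - 4·t - 5, sustituimos t = 2 para obtener v = 323.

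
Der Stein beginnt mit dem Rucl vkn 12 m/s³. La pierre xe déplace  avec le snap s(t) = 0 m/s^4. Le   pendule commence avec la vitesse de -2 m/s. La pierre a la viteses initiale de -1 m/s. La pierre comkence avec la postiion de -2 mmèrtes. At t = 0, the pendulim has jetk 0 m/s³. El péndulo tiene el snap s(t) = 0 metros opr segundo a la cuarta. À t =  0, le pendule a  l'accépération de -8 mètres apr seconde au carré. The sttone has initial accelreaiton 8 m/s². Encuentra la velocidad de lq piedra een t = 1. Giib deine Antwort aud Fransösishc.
Pour résoudre ceci, nous devons prendre 3 intégrales de notre équation du snap s(t) = 0. En prenant ∫s(t)dt et en appliquant j(0) = 12, nous trouvons j(t) = 12. En prenant ∫j(t)dt et en appliquant a(0) = 8, nous trouvons a(t) = 12·t + 8. L'intégrale de l'accélération, avec v(0) = -1, donne la vitesse: v(t) = 6·t^2 + 8·t - 1. En utilisant v(t) = 6·t^2 + 8·t - 1 et en substituant t = 1, nous trouvons v = 13.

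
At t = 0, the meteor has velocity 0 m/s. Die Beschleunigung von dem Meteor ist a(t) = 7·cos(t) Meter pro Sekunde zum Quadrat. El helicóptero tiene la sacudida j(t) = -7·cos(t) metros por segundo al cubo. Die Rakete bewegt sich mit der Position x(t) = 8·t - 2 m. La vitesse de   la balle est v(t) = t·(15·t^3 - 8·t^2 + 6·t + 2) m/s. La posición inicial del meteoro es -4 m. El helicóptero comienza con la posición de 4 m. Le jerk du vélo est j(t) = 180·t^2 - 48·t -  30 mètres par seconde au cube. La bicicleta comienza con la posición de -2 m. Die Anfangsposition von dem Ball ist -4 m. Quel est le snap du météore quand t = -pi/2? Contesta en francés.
Pour résoudre ceci, nous devons prendre 2 dérivées de notre équation de l'accélération a(t) = 7·cos(t). La dérivée de l'accélération donne le jerk: j(t) = -7·sin(t). La dérivée du jerk donne le snap: s(t) = -7·cos(t). Nous avons le snap s(t) = -7·cos(t). En substituant t = -pi/2: s(-pi/2) = 0.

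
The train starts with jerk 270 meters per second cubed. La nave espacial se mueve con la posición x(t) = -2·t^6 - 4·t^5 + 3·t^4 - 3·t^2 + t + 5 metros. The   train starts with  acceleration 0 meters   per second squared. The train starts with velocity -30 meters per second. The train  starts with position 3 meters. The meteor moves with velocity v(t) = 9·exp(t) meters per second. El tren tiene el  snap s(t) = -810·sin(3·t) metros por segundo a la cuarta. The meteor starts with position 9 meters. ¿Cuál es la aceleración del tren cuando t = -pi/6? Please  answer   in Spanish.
Debemos encontrar la integral de nuestra ecuación del snap s(t) = -810·sin(3·t) 2 veces. Tomando ∫s(t)dt y aplicando j(0) = 270, encontramos j(t) = 270·cos(3·t). La integral de la sacudida, con a(0) = 0, da la aceleración: a(t) = 90·sin(3·t). De la ecuación de la aceleración a(t) = 90·sin(3·t), sustituimos t = -pi/6 para obtener a = -90.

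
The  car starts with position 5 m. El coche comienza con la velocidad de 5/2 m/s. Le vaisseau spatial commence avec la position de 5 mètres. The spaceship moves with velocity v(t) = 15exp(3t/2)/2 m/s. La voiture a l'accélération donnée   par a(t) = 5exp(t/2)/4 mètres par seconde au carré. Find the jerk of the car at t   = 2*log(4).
Starting from acceleration a(t) = 5·exp(t/2)/4, we take 1 derivative. Differentiating acceleration, we get jerk: j(t) = 5·exp(t/2)/8. From the given jerk equation j(t) = 5·exp(t/2)/8, we substitute t = 2*log(4) to get j = 5/2.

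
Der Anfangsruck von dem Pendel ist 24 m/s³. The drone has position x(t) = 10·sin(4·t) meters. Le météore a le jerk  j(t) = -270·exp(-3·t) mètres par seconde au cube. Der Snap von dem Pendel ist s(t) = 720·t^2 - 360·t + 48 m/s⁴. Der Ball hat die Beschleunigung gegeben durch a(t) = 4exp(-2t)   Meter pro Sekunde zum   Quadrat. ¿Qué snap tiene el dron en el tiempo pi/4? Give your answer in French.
En partant de la position x(t) = 10·sin(4·t), nous prenons 4 dérivées. En prenant d/dt de x(t), nous trouvons v(t) = 40·cos(4·t). En dérivant la vitesse, nous obtenons l'accélération: a(t) = -160·sin(4·t). En prenant d/dt de a(t), nous trouvons j(t) = -640·cos(4·t). En dérivant le jerk, nous obtenons le snap: s(t) = 2560·sin(4·t). Nous avons le snap s(t) = 2560·sin(4·t). En substituant t = pi/4: s(pi/4) = 0.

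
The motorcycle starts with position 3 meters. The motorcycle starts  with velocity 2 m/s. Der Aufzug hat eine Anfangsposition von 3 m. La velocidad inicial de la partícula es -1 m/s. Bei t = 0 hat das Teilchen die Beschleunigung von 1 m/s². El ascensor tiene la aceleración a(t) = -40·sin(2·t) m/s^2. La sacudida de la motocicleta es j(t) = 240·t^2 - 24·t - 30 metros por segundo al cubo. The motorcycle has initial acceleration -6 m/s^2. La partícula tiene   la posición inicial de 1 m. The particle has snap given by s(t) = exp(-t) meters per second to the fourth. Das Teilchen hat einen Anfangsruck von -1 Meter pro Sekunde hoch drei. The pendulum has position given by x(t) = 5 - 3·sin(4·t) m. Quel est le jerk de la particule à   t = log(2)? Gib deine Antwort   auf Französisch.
En partant du snap s(t) = exp(-t), nous prenons 1 primitive. En intégrant le snap et en utilisant la condition initiale j(0) = -1, nous obtenons j(t) = -exp(-t). Nous avons le jerk j(t) = -exp(-t). En substituant t = log(2): j(log(2)) = -1/2.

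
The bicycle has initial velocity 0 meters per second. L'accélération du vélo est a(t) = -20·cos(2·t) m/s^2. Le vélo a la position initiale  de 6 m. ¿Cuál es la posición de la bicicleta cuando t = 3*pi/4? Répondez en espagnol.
Partiendo de la aceleración a(t) = -20·cos(2·t), tomamos 2 antiderivadas. La antiderivada de la aceleración, con v(0) = 0, da la velocidad: v(t) = -10·sin(2·t). Tomando ∫v(t)dt y aplicando x(0) = 6, encontramos x(t) = 5·cos(2·t) + 1. Usando x(t) = 5·cos(2·t) + 1 y sustituyendo t = 3*pi/4, encontramos x = 1.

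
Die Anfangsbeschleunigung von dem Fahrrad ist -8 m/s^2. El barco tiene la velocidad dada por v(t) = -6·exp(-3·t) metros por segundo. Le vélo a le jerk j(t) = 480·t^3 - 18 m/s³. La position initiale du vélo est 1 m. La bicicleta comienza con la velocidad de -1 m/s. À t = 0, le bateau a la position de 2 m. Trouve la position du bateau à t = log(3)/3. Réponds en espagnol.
Para resolver esto, necesitamos tomar 1 integral de nuestra ecuación de la velocidad v(t) = -6·exp(-3·t). La integral de la velocidad, con x(0) = 2, da la posición: x(t) = 2·exp(-3·t). Tenemos la posición x(t) = 2·exp(-3·t). Sustituyendo t = log(3)/3: x(log(3)/3) = 2/3.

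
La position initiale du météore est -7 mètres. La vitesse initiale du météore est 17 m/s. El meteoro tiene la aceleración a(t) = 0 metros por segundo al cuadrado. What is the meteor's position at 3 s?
Starting from acceleration a(t) = 0, we take 2 antiderivatives. The antiderivative of acceleration, with v(0) = 17, gives velocity: v(t) = 17. Finding the antiderivative of v(t) and using x(0) = -7: x(t) = 17·t - 7. From the given position equation x(t) = 17·t - 7, we substitute t = 3 to get x = 44.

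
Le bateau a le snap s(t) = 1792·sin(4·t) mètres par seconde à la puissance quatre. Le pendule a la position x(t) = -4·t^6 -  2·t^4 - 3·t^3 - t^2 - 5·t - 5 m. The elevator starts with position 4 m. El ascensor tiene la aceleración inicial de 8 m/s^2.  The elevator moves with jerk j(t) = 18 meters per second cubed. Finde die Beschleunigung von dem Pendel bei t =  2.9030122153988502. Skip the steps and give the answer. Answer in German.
Bei t = 2.9030122153988502, a = -8779.20387983581.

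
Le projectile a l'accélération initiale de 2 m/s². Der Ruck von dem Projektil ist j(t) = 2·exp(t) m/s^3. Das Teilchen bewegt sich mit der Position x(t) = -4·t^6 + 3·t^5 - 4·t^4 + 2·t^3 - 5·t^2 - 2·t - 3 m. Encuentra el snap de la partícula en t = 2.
Partiendo de la posición x(t) = -4·t^6 + 3·t^5 - 4·t^4 + 2·t^3 - 5·t^2 - 2·t - 3, tomamos 4 derivadas. Derivando la posición, obtenemos la velocidad: v(t) = -24·t^5 + 15·t^4 - 16·t^3 + 6·t^2 - 10·t - 2. Tomando d/dt de v(t), encontramos a(t) = -120·t^4 + 60·t^3 - 48·t^2 + 12·t - 10. Tomando d/dt de a(t), encontramos j(t) = -480·t^3 + 180·t^2 - 96·t + 12. La derivada de la sacudida da el snap: s(t) = -1440·t^2 + 360·t - 96. Usando s(t) = -1440·t^2 + 360·t - 96 y sustituyendo t = 2, encontramos s = -5136.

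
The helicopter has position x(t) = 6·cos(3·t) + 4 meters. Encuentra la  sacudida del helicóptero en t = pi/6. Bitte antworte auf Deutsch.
Wir müssen unsere Gleichung für die Position x(t) = 6·cos(3·t) + 4 3-mal ableiten. Die Ableitung von der Position ergibt die Geschwindigkeit: v(t) = -18·sin(3·t). Durch Ableiten von der Geschwindigkeit erhalten wir die Beschleunigung: a(t) = -54·cos(3·t). Durch Ableiten von der Beschleunigung erhalten wir den Ruck: j(t) = 162·sin(3·t). Wir haben den Ruck j(t) = 162·sin(3·t). Durch Einsetzen von t = pi/6: j(pi/6) = 162.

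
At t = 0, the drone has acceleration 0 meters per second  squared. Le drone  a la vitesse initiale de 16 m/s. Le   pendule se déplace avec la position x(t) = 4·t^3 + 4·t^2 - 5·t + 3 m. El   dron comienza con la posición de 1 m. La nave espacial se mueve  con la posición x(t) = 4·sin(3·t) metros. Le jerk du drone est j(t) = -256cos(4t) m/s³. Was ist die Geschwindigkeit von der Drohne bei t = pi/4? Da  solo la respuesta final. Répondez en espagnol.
La respuesta es -16.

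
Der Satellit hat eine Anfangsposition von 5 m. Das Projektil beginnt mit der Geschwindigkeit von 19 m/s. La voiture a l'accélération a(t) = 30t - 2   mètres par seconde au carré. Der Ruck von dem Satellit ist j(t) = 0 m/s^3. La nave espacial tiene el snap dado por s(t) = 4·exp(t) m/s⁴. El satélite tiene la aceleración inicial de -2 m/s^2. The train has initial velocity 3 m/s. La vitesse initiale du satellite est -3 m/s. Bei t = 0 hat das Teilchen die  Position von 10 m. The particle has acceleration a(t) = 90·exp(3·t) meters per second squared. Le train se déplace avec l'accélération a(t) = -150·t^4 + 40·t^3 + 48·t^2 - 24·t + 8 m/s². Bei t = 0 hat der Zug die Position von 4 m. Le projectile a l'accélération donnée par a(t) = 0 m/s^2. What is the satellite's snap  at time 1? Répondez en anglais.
To solve this, we need to take 1 derivative of our jerk equation j(t) = 0. Differentiating jerk, we get snap: s(t) = 0. Using s(t) = 0 and substituting t = 1, we find s = 0.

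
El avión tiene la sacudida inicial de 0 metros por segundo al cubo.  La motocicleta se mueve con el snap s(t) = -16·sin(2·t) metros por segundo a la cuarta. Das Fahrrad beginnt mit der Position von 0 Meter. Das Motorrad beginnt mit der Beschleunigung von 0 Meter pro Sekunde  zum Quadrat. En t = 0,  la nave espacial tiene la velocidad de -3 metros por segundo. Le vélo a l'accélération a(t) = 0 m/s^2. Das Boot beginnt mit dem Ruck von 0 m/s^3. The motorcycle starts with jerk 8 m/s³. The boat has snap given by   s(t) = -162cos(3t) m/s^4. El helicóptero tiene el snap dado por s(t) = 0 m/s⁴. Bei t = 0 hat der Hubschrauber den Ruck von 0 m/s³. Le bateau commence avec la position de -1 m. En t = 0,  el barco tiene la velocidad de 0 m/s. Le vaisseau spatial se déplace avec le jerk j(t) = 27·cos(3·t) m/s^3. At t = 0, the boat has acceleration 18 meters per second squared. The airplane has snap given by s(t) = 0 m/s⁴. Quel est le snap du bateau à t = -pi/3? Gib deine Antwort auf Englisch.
From the given snap equation s(t) = -162·cos(3·t), we substitute t = -pi/3 to get s = 162.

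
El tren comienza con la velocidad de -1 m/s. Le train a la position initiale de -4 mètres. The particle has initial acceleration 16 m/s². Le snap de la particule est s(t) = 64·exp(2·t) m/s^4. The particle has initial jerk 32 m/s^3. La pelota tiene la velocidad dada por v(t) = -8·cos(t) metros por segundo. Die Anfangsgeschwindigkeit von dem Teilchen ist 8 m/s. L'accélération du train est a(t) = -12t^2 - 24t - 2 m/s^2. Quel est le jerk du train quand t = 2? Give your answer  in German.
Wir müssen unsere Gleichung für die Beschleunigung a(t) = -12·t^2 - 24·t - 2 1-mal ableiten. Durch Ableiten von der Beschleunigung erhalten wir den Ruck: j(t) = -24·t - 24. Wir haben den Ruck j(t) = -24·t - 24. Durch Einsetzen von t = 2: j(2) = -72.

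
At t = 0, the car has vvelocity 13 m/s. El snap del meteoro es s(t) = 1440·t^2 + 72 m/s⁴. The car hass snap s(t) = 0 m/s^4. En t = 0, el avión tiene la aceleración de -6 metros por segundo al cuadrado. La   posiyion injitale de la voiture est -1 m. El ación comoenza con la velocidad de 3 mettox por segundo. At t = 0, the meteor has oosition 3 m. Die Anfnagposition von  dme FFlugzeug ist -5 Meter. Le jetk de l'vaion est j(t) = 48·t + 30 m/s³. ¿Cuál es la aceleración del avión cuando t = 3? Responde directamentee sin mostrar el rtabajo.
La respuesta es 300.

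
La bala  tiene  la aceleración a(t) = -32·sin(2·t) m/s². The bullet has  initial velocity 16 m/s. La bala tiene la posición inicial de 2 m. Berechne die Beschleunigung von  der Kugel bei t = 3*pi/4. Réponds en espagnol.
Usando a(t) = -32·sin(2·t) y sustituyendo t = 3*pi/4, encontramos a = 32.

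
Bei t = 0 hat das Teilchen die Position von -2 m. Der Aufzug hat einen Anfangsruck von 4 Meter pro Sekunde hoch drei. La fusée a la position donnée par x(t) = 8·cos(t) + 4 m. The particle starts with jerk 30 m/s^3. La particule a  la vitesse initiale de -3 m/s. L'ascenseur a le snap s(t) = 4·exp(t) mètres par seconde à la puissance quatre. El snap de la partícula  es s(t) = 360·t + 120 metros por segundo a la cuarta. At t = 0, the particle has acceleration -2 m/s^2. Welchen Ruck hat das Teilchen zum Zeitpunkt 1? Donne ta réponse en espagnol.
Para resolver esto, necesitamos tomar 1 antiderivada de nuestra ecuación del snap s(t) = 360·t + 120. La integral del snap es la sacudida. Usando j(0) = 30, obtenemos j(t) = 180·t^2 + 120·t + 30. Usando j(t) = 180·t^2 + 120·t + 30 y sustituyendo t = 1, encontramos j = 330.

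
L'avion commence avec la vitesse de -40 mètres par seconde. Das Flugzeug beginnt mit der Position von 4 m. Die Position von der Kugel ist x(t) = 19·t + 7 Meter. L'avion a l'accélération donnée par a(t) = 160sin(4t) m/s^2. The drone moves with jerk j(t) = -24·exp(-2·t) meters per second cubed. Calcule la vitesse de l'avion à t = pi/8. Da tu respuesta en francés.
Nous devons intégrer notre équation de l'accélération a(t) = 160·sin(4·t) 1 fois. En intégrant l'accélération et en utilisant la condition initiale v(0) = -40, nous obtenons v(t) = -40·cos(4·t). En utilisant v(t) = -40·cos(4·t) et en substituant t = pi/8, nous trouvons v = 0.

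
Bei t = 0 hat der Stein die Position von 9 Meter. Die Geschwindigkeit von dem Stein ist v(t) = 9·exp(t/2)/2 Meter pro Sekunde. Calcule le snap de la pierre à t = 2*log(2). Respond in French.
Pour résoudre ceci, nous devons prendre 3 dérivées de notre équation de la vitesse v(t) = 9·exp(t/2)/2. En dérivant la vitesse, nous obtenons l'accélération: a(t) = 9·exp(t/2)/4. La dérivée de l'accélération donne le jerk: j(t) = 9·exp(t/2)/8. En prenant d/dt de j(t), nous trouvons s(t) = 9·exp(t/2)/16. Nous avons le snap s(t) = 9·exp(t/2)/16. En substituant t = 2*log(2): s(2*log(2)) = 9/8.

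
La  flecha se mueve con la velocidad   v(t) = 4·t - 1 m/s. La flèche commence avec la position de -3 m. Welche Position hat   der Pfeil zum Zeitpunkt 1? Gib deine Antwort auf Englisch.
To find the answer, we compute 1 antiderivative of v(t) = 4·t - 1. Taking ∫v(t)dt and applying x(0) = -3, we find x(t) = 2·t^2 - t - 3. From the given position equation x(t) = 2·t^2 - t - 3, we substitute t = 1 to get x = -2.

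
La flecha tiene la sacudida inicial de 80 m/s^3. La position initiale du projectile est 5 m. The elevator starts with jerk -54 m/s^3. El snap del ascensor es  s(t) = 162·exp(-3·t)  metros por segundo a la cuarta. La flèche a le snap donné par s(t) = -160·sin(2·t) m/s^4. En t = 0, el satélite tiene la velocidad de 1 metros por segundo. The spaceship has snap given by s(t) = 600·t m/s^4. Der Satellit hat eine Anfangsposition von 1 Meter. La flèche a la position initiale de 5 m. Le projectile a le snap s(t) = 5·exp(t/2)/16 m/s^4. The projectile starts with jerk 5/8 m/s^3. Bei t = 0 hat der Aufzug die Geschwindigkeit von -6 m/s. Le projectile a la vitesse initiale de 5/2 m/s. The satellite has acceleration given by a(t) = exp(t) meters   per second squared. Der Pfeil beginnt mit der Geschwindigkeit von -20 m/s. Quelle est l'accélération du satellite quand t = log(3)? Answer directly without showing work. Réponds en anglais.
At t = log(3), a = 3.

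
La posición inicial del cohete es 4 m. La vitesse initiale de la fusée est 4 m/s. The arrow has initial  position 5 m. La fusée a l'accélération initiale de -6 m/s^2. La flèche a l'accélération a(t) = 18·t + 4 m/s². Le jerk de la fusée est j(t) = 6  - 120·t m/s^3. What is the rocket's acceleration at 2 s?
We need to integrate our jerk equation j(t) = 6 - 120·t 1 time. The integral of jerk is acceleration. Using a(0) = -6, we get a(t) = -60·t^2 + 6·t - 6. Using a(t) = -60·t^2 + 6·t - 6 and substituting t = 2, we find a = -234.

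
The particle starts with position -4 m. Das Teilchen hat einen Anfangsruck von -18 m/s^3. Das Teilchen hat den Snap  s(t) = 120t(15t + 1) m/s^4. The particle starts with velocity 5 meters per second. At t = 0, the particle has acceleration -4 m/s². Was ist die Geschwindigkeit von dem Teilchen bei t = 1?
Ausgehend von dem Snap s(t) = 120·t·(15·t + 1), nehmen wir 3 Stammfunktionen. Das Integral von dem Snap ist der Ruck. Mit j(0) = -18 erhalten wir j(t) = 600·t^3 + 60·t^2 - 18. Die Stammfunktion von dem Ruck, mit a(0) = -4, ergibt die Beschleunigung: a(t) = 150·t^4 + 20·t^3 - 18·t - 4. Mit ∫a(t)dt und Anwendung von v(0) = 5, finden wir v(t) = 30·t^5 + 5·t^4 - 9·t^2 - 4·t + 5. Aus der Gleichung für die Geschwindigkeit v(t) = 30·t^5 + 5·t^4 - 9·t^2 - 4·t + 5, setzen wir t = 1 ein und erhalten v = 27.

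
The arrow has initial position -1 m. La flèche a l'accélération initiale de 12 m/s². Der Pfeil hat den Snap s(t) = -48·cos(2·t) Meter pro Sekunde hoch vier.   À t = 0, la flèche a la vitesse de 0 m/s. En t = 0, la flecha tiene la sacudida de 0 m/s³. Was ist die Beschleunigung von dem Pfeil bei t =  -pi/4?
Wir müssen unsere Gleichung für den Snap s(t) = -48·cos(2·t) 2-mal integrieren. Die Stammfunktion von dem Snap, mit j(0) = 0, ergibt den Ruck: j(t) = -24·sin(2·t). Das Integral von dem Ruck, mit a(0) = 12, ergibt die Beschleunigung: a(t) = 12·cos(2·t). Mit a(t) = 12·cos(2·t) und Einsetzen von t = -pi/4, finden wir a = 0.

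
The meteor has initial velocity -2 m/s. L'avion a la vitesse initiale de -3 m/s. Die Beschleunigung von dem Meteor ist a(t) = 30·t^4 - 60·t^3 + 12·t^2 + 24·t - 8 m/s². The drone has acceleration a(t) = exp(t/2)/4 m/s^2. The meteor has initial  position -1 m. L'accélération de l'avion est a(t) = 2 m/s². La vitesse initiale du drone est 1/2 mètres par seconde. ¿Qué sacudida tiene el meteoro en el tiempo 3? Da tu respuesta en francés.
Pour résoudre ceci, nous devons prendre 1 dérivée de notre équation de l'accélération a(t) = 30·t^4 - 60·t^3 + 12·t^2 + 24·t - 8. La dérivée de l'accélération donne le jerk: j(t) = 120·t^3 - 180·t^2 + 24·t + 24. Nous avons le jerk j(t) = 120·t^3 - 180·t^2 + 24·t + 24. En substituant t = 3: j(3) = 1716.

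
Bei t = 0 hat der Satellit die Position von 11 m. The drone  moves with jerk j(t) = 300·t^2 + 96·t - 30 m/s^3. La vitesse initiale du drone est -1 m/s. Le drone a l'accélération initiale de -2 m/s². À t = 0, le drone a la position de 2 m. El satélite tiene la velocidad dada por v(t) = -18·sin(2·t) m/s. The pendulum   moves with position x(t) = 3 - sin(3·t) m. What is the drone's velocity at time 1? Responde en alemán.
Wir müssen die Stammfunktion unserer Gleichung für den Ruck j(t) = 300·t^2 + 96·t - 30 2-mal finden. Mit ∫j(t)dt und Anwendung von a(0) = -2, finden wir a(t) = 100·t^3 + 48·t^2 - 30·t - 2. Die Stammfunktion von der Beschleunigung ist die Geschwindigkeit. Mit v(0) = -1 erhalten wir v(t) = 25·t^4 + 16·t^3 - 15·t^2 - 2·t - 1. Wir haben die Geschwindigkeit v(t) = 25·t^4 + 16·t^3 - 15·t^2 - 2·t - 1. Durch Einsetzen von t = 1: v(1) = 23.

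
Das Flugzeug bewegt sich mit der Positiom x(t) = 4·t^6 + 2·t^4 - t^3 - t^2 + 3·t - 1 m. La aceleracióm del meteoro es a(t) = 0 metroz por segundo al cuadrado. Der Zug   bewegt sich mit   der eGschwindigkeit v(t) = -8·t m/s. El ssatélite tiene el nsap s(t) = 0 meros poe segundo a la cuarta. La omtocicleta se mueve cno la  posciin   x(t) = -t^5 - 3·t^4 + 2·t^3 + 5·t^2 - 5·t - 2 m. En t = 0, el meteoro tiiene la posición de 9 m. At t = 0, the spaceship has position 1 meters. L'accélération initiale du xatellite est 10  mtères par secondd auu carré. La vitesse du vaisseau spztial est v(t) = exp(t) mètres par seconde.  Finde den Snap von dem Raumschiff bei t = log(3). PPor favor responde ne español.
Debemos derivar nuestra ecuación de la velocidad v(t) = exp(t) 3 veces. Derivando la velocidad, obtenemos la aceleración: a(t) = exp(t). La derivada de la aceleración da la sacudida: j(t) = exp(t). La derivada de la sacudida da el snap: s(t) = exp(t). Tenemos el snap s(t) = exp(t). Sustituyendo t = log(3): s(log(3)) = 3.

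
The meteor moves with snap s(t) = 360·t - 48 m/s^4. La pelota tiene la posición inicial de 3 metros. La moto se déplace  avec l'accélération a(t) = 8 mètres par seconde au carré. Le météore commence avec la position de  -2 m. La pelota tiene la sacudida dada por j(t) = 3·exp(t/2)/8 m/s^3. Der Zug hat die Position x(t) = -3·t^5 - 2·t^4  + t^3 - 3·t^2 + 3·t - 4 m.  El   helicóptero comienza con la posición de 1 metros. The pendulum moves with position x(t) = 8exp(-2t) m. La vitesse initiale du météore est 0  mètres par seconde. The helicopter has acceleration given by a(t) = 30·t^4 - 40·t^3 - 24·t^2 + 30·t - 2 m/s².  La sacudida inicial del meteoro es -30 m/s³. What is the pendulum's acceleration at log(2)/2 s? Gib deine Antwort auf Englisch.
To solve this, we need to take 2 derivatives of our position equation x(t) = 8·exp(-2·t). Differentiating position, we get velocity: v(t) = -16·exp(-2·t). The derivative of velocity gives acceleration: a(t) = 32·exp(-2·t). Using a(t) = 32·exp(-2·t) and substituting t = log(2)/2, we find a = 16.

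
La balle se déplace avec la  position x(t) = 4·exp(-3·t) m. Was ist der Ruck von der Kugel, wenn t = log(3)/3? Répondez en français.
Pour résoudre ceci, nous devons prendre 3 dérivées de notre équation de la position x(t) = 4·exp(-3·t). En prenant d/dt de x(t), nous trouvons v(t) = -12·exp(-3·t). La dérivée de la vitesse donne l'accélération: a(t) = 36·exp(-3·t). En prenant d/dt de a(t), nous trouvons j(t) = -108·exp(-3·t). Nous avons le jerk j(t) = -108·exp(-3·t). En substituant t = log(3)/3: j(log(3)/3) = -36.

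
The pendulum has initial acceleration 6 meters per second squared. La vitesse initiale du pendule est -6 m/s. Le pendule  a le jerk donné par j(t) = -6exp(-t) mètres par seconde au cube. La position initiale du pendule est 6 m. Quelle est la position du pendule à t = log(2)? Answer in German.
Wir müssen die Stammfunktion unserer Gleichung für den Ruck j(t) = -6·exp(-t) 3-mal finden. Das Integral von dem Ruck ist die Beschleunigung. Mit a(0) = 6 erhalten wir a(t) = 6·exp(-t). Mit ∫a(t)dt und Anwendung von v(0) = -6, finden wir v(t) = -6·exp(-t). Das Integral von der Geschwindigkeit, mit x(0) = 6, ergibt die Position: x(t) = 6·exp(-t). Wir haben die Position x(t) = 6·exp(-t). Durch Einsetzen von t = log(2): x(log(2)) = 3.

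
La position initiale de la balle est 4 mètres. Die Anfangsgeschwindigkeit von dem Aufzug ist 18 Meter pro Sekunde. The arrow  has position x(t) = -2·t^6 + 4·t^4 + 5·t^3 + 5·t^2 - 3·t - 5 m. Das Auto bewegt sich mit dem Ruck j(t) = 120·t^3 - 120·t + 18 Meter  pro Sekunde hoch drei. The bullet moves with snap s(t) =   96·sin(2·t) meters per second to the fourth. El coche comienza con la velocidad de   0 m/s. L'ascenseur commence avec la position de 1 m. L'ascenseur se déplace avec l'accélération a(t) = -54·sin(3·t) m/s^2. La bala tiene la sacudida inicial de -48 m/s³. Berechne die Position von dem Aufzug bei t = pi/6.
Ausgehend von der Beschleunigung a(t) = -54·sin(3·t), nehmen wir 2 Stammfunktionen. Mit ∫a(t)dt und Anwendung von v(0) = 18, finden wir v(t) = 18·cos(3·t). Durch Integration von der Geschwindigkeit und Verwendung der Anfangsbedingung x(0) = 1, erhalten wir x(t) = 6·sin(3·t) + 1. Mit x(t) = 6·sin(3·t) + 1 und Einsetzen von t = pi/6, finden wir x = 7.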